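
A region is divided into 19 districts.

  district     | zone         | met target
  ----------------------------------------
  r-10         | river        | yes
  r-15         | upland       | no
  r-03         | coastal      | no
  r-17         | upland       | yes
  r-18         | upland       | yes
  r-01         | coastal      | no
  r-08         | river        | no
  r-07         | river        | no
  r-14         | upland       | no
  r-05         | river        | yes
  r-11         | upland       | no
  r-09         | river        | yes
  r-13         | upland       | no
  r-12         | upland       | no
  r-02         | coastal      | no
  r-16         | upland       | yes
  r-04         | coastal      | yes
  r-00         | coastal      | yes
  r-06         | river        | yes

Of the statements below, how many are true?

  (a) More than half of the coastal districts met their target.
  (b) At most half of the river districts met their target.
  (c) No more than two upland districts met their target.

(a) coastal: |A| = 5, |A ∩ B| = 2; needs |A ∩ B| > |A ∖ B| — false.
(b) river: |A| = 6, |A ∩ B| = 4; needs |A ∩ B| ≤ |A ∖ B| — false.
(c) upland: |A| = 8, |A ∩ B| = 3; needs |A ∩ B| ≤ 2 — false.

0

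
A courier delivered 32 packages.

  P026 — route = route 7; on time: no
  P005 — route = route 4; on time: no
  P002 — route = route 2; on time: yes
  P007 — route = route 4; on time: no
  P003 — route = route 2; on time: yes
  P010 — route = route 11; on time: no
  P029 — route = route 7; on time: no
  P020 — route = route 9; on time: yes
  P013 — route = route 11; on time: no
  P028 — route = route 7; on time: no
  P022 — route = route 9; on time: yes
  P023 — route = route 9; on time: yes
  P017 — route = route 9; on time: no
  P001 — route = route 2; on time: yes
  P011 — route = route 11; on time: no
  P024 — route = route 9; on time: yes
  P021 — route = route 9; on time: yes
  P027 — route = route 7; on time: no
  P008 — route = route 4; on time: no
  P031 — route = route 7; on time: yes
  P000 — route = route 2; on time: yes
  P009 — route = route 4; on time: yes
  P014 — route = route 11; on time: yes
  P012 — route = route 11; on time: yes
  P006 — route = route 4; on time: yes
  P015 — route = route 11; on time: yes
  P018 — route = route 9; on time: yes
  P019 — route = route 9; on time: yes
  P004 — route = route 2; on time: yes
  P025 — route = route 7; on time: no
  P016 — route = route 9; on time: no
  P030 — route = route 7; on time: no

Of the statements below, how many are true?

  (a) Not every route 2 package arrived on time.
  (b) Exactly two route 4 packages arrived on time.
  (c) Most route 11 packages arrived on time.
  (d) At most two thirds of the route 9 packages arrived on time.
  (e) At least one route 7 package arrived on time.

(a) route 2: |A| = 5, |A ∩ B| = 5; needs A ⊄ B (|A ∖ B| ≥ 1) — false.
(b) route 4: |A| = 5, |A ∩ B| = 2; needs |A ∩ B| = 2 — true.
(c) route 11: |A| = 6, |A ∩ B| = 3; needs |A ∩ B| > |A ∖ B| — false.
(d) route 9: |A| = 9, |A ∩ B| = 7; needs |A ∩ B| / |A| ≤ 2/3 — false.
(e) route 7: |A| = 7, |A ∩ B| = 1; needs A ∩ B ≠ ∅ (|A ∩ B| ≥ 1) — true.

2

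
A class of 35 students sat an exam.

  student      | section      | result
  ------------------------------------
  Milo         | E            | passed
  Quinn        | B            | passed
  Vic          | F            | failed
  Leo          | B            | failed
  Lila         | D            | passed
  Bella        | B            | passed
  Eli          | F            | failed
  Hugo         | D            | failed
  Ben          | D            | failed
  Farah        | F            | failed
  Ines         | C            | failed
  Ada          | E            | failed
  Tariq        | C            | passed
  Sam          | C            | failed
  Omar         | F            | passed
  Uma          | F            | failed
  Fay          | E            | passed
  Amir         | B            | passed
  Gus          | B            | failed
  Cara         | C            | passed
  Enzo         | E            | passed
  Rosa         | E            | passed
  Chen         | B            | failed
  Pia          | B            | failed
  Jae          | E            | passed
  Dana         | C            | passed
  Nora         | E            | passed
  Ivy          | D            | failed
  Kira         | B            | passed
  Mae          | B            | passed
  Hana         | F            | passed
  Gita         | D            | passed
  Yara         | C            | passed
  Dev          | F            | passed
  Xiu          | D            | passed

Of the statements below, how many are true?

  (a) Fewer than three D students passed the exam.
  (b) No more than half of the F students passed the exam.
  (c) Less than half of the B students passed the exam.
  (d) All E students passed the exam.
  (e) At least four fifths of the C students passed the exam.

(a) D: |A| = 6, |A ∩ B| = 3; needs |A ∩ B| < 3 — false.
(b) F: |A| = 7, |A ∩ B| = 3; needs |A ∩ B| ≤ |A ∖ B| — true.
(c) B: |A| = 9, |A ∩ B| = 5; needs |A ∩ B| < |A ∖ B| — false.
(d) E: |A| = 7, |A ∩ B| = 6; needs A ⊆ B, i.e. every element of A is in B (|A ∖ B| = 0) — false.
(e) C: |A| = 6, |A ∩ B| = 4; needs |A ∩ B| / |A| ≥ 4/5 — false.

1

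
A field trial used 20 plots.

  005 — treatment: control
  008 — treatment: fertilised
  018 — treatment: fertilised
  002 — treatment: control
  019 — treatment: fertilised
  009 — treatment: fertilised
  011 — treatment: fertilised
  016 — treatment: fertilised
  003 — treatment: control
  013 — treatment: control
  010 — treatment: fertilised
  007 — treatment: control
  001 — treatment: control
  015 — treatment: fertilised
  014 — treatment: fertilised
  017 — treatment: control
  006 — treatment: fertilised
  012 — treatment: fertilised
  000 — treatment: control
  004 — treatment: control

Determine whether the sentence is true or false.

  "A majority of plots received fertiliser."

True

'A majority of plots received fertiliser' holds iff |A ∩ B| > |A ∖ B|.
|A| = 20, |A ∩ B| = 11, |A ∖ B| = 9.
11 > 9, so the statement is true.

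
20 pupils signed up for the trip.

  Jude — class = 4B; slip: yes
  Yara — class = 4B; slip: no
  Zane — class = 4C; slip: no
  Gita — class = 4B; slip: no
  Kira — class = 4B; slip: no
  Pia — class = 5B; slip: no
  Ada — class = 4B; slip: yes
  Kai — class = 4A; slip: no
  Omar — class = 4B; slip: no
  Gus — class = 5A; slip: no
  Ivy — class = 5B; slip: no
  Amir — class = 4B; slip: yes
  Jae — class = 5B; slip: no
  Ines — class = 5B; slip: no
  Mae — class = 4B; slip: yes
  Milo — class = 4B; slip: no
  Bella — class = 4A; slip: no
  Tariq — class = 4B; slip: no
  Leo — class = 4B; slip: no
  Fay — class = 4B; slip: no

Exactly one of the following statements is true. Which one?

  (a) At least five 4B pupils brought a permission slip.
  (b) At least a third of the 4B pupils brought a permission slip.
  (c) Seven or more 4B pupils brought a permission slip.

|A| = 12, |A ∩ B| = 4, |A ∖ B| = 8.
(a) requires |A ∩ B| ≥ 5: false.
(b) requires |A ∩ B| / |A| ≥ 1/3: true.
(c) requires |A ∩ B| ≥ 7: false.

(b)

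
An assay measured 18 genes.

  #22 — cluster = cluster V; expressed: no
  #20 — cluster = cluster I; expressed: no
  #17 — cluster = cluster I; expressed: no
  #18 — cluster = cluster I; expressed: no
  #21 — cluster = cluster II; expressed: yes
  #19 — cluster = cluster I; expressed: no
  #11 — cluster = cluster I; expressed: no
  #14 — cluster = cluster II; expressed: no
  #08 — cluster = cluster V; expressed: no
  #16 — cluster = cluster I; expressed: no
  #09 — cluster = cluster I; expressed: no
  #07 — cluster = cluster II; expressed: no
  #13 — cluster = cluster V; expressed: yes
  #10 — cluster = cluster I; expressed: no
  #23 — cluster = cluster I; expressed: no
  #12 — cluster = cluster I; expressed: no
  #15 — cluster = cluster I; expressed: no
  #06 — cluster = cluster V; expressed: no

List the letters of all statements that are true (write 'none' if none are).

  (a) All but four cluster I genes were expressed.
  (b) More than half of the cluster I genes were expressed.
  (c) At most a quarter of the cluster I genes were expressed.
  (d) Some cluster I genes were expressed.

|A| = 11, |A ∩ B| = 0, |A ∖ B| = 11.
(a) |A ∖ B| = 4: fails.
(b) |A ∩ B| > |A ∖ B|: fails.
(c) |A ∩ B| / |A| ≤ 1/4: holds.
(d) A ∩ B ≠ ∅ (|A ∩ B| ≥ 1): fails.

(c)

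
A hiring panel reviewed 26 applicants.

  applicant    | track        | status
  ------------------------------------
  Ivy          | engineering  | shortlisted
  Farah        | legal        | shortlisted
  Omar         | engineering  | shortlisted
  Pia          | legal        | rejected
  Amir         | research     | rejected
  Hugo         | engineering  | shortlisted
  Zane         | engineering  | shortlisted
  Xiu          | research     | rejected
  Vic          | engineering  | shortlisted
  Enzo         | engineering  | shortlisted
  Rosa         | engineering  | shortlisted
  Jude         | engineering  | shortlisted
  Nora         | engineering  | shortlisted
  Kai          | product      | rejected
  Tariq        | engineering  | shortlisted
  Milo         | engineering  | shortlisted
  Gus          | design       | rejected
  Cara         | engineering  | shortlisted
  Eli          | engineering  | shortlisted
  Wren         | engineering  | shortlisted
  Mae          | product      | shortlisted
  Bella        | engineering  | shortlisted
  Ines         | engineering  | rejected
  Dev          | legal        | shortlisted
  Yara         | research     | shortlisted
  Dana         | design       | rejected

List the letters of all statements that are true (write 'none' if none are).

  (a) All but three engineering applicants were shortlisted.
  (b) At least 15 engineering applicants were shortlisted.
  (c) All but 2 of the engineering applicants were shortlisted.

|A| = 16, |A ∩ B| = 15, |A ∖ B| = 1.
(a) |A ∖ B| = 3: fails.
(b) |A ∩ B| ≥ 15: holds.
(c) |A ∖ B| = 2: fails.

(b)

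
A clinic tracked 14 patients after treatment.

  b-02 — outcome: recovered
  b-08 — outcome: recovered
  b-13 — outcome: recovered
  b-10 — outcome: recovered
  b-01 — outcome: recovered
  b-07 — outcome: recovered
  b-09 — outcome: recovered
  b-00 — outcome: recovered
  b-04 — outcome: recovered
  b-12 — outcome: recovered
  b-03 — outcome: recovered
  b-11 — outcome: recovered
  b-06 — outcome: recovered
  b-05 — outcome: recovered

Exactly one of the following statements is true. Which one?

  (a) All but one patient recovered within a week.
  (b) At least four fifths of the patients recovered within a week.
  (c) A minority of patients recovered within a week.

|A| = 14, |A ∩ B| = 14, |A ∖ B| = 0.
(a) requires |A ∖ B| = 1: false.
(b) requires |A ∩ B| / |A| ≥ 4/5: true.
(c) requires |A ∩ B| < |A ∖ B|: false.

(b)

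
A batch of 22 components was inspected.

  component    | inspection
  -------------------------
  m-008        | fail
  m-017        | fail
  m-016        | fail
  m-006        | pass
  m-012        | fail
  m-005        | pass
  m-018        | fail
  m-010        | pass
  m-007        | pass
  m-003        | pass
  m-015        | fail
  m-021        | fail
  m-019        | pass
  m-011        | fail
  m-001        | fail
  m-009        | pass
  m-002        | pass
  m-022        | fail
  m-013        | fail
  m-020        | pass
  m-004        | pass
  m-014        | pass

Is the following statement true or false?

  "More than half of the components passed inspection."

False

Truth condition: |A ∩ B| > |A ∖ B|.
|A| = 22, |A ∩ B| = 11, |A ∖ B| = 11.
11 = 11, so the statement is false.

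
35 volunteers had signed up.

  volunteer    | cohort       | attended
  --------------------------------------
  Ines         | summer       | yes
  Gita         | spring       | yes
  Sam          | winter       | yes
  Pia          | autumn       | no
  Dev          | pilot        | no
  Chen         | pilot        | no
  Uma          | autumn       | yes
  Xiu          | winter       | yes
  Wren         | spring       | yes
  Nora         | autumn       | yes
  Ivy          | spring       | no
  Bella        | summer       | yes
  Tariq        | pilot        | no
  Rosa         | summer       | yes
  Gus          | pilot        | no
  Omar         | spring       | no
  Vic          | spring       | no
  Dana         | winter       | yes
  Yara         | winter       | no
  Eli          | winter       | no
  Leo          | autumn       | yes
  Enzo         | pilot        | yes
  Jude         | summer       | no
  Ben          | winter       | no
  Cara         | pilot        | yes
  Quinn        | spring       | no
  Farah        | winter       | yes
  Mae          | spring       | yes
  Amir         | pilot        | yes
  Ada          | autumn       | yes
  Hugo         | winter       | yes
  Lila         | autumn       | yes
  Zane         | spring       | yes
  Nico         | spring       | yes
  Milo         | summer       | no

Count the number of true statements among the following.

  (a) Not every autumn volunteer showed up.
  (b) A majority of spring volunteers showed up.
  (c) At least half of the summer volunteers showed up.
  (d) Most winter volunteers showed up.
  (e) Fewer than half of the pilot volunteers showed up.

(a) autumn: |A| = 6, |A ∩ B| = 5; needs A ⊄ B (|A ∖ B| ≥ 1) — true.
(b) spring: |A| = 9, |A ∩ B| = 5; needs |A ∩ B| > |A ∖ B| — true.
(c) summer: |A| = 5, |A ∩ B| = 3; needs |A ∩ B| ≥ |A ∖ B| — true.
(d) winter: |A| = 8, |A ∩ B| = 5; needs |A ∩ B| > |A ∖ B| — true.
(e) pilot: |A| = 7, |A ∩ B| = 3; needs |A ∩ B| < |A ∖ B| — true.

5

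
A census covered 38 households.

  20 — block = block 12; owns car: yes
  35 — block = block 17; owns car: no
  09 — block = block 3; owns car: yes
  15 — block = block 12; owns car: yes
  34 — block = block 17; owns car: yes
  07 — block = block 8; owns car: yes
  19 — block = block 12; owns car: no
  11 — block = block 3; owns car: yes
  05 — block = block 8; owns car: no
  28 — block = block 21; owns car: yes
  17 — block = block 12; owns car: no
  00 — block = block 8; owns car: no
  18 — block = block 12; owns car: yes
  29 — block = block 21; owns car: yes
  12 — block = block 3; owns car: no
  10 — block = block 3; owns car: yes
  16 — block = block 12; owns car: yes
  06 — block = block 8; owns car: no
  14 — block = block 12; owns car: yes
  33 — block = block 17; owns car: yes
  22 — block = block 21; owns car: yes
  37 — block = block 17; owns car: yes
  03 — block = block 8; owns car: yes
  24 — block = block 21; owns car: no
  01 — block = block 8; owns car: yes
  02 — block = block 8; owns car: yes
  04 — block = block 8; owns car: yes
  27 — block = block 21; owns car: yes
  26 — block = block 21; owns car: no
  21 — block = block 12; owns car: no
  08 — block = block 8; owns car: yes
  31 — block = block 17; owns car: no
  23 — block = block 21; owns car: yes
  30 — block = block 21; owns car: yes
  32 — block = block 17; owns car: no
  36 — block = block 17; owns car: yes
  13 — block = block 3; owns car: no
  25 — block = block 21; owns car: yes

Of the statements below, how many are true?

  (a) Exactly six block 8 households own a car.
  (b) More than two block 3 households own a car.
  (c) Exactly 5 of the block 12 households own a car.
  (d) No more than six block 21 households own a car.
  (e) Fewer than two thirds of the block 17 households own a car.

4

(a) block 8: |A| = 9, |A ∩ B| = 6; needs |A ∩ B| = 6 — true.
(b) block 3: |A| = 5, |A ∩ B| = 3; needs |A ∩ B| > 2 — true.
(c) block 12: |A| = 8, |A ∩ B| = 5; needs |A ∩ B| = 5 — true.
(d) block 21: |A| = 9, |A ∩ B| = 7; needs |A ∩ B| ≤ 6 — false.
(e) block 17: |A| = 7, |A ∩ B| = 4; needs |A ∩ B| / |A| < 2/3 — true.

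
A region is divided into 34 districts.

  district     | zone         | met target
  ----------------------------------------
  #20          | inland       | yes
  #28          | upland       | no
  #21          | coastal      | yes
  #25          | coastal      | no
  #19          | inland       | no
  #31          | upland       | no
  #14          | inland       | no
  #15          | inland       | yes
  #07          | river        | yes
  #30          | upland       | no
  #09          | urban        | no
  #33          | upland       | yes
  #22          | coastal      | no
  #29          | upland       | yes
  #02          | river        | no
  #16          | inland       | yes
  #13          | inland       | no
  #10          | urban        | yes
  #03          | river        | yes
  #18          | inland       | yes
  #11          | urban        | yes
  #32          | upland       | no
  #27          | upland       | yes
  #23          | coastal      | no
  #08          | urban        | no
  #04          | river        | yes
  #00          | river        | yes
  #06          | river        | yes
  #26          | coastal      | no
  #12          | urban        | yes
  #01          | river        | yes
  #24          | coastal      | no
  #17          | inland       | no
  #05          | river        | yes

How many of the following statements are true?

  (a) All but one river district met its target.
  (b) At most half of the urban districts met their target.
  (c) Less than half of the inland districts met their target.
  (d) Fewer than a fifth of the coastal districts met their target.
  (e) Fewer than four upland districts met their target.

3

(a) river: |A| = 8, |A ∩ B| = 7; needs |A ∖ B| = 1 — true.
(b) urban: |A| = 5, |A ∩ B| = 3; needs |A ∩ B| ≤ |A ∖ B| — false.
(c) inland: |A| = 8, |A ∩ B| = 4; needs |A ∩ B| < |A ∖ B| — false.
(d) coastal: |A| = 6, |A ∩ B| = 1; needs |A ∩ B| / |A| < 1/5 — true.
(e) upland: |A| = 7, |A ∩ B| = 3; needs |A ∩ B| < 4 — true.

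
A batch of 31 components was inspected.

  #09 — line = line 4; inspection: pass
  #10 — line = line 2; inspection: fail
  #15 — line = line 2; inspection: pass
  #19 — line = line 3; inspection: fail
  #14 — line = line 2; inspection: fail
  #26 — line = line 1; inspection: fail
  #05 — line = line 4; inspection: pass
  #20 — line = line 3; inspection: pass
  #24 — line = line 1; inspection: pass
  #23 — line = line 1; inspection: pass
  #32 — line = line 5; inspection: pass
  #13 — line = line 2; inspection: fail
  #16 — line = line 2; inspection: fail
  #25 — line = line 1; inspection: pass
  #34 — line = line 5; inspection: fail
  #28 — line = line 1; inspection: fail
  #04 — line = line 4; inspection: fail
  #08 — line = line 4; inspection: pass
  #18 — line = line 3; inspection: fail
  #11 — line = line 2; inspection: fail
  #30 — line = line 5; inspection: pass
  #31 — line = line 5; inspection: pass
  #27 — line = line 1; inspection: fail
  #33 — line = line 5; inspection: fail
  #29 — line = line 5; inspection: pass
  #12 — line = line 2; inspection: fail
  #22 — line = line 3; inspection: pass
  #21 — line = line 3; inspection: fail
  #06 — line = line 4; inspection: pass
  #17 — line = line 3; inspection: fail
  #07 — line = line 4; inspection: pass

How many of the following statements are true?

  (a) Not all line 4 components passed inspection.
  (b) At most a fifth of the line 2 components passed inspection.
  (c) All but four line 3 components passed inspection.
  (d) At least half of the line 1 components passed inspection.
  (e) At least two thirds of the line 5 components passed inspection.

(a) line 4: |A| = 6, |A ∩ B| = 5; needs A ⊄ B (|A ∖ B| ≥ 1) — true.
(b) line 2: |A| = 7, |A ∩ B| = 1; needs |A ∩ B| / |A| ≤ 1/5 — true.
(c) line 3: |A| = 6, |A ∩ B| = 2; needs |A ∖ B| = 4 — true.
(d) line 1: |A| = 6, |A ∩ B| = 3; needs |A ∩ B| ≥ |A ∖ B| — true.
(e) line 5: |A| = 6, |A ∩ B| = 4; needs |A ∩ B| / |A| ≥ 2/3 — true.

5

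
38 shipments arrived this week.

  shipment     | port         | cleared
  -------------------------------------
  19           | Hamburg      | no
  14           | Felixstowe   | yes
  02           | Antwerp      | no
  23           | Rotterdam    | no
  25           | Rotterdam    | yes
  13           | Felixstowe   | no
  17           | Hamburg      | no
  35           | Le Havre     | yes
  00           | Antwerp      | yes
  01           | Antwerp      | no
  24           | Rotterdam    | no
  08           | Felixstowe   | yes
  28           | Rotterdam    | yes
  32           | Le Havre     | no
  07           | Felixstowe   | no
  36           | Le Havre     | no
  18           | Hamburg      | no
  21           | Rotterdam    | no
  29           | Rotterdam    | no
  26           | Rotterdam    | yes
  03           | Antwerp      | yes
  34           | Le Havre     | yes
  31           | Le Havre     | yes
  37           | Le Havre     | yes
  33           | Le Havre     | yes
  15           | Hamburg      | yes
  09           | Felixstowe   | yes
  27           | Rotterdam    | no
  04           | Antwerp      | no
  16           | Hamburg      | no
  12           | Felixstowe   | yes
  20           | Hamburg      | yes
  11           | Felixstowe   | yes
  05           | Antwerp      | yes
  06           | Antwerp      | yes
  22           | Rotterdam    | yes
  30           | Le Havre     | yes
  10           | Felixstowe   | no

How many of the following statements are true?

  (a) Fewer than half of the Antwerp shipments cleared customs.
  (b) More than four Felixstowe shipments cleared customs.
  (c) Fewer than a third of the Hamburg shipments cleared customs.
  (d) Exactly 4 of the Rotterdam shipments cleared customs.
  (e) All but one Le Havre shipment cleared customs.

2

(a) Antwerp: |A| = 7, |A ∩ B| = 4; needs |A ∩ B| < |A ∖ B| — false.
(b) Felixstowe: |A| = 8, |A ∩ B| = 5; needs |A ∩ B| > 4 — true.
(c) Hamburg: |A| = 6, |A ∩ B| = 2; needs |A ∩ B| / |A| < 1/3 — false.
(d) Rotterdam: |A| = 9, |A ∩ B| = 4; needs |A ∩ B| = 4 — true.
(e) Le Havre: |A| = 8, |A ∩ B| = 6; needs |A ∖ B| = 1 — false.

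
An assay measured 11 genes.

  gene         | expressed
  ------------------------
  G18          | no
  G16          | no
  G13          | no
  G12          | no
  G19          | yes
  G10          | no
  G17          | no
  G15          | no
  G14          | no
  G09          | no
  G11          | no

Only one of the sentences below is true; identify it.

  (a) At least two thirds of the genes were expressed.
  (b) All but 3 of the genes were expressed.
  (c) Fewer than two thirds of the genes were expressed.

|A| = 11, |A ∩ B| = 1, |A ∖ B| = 10.
(a) requires |A ∩ B| / |A| ≥ 2/3: false.
(b) requires |A ∖ B| = 3: false.
(c) requires |A ∩ B| / |A| < 2/3: true.

(c)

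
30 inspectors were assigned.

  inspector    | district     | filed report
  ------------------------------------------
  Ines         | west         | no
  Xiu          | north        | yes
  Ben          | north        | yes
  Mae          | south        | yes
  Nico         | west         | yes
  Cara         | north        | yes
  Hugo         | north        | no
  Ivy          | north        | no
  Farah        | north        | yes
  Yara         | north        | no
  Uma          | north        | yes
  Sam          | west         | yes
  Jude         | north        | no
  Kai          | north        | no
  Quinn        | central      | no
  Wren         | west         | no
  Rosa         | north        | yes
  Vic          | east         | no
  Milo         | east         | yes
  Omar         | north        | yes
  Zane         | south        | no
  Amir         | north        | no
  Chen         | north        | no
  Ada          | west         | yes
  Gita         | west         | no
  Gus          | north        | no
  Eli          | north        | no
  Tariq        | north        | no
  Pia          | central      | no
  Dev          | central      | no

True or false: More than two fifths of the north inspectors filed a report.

'More than two fifths of the north inspectors filed a report' holds iff |A ∩ B| / |A| > 2/5.
|A| = 17, |A ∩ B| = 7, |A ∖ B| = 10.
|A ∩ B|/|A| = 7/17, so the statement is true.

True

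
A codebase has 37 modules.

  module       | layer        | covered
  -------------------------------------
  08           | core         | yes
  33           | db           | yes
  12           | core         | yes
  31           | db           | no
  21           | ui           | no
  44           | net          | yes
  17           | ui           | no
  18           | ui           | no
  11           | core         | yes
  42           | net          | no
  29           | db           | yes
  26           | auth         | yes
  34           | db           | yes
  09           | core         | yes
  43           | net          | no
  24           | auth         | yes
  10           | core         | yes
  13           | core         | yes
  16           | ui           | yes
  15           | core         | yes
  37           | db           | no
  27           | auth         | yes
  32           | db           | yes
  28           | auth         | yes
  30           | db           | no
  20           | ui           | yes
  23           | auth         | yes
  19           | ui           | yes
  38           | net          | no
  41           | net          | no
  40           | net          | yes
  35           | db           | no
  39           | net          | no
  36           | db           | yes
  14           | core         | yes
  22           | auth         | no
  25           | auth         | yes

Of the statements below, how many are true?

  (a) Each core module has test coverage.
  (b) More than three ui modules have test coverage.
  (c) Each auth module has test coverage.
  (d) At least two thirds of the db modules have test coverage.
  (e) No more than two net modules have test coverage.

2

(a) core: |A| = 8, |A ∩ B| = 8; needs A ⊆ B, i.e. every element of A is in B (|A ∖ B| = 0) — true.
(b) ui: |A| = 6, |A ∩ B| = 3; needs |A ∩ B| > 3 — false.
(c) auth: |A| = 7, |A ∩ B| = 6; needs A ⊆ B, i.e. every element of A is in B (|A ∖ B| = 0) — false.
(d) db: |A| = 9, |A ∩ B| = 5; needs |A ∩ B| / |A| ≥ 2/3 — false.
(e) net: |A| = 7, |A ∩ B| = 2; needs |A ∩ B| ≤ 2 — true.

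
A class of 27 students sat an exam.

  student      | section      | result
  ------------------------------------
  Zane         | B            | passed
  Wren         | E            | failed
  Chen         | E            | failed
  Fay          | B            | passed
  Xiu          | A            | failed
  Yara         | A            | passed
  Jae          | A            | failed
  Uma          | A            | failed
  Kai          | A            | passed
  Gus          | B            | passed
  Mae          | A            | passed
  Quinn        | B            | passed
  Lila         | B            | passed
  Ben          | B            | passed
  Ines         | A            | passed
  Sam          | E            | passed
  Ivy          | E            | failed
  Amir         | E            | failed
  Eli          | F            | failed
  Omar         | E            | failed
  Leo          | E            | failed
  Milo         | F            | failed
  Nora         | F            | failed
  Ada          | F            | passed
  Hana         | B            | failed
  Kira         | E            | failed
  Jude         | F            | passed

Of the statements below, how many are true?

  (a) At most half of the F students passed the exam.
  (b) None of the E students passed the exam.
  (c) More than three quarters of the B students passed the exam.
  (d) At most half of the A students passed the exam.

(a) F: |A| = 5, |A ∩ B| = 2; needs |A ∩ B| ≤ |A ∖ B| — true.
(b) E: |A| = 8, |A ∩ B| = 1; needs A ∩ B = ∅ (|A ∩ B| = 0) — false.
(c) B: |A| = 7, |A ∩ B| = 6; needs |A ∩ B| / |A| > 3/4 — true.
(d) A: |A| = 7, |A ∩ B| = 4; needs |A ∩ B| ≤ |A ∖ B| — false.

2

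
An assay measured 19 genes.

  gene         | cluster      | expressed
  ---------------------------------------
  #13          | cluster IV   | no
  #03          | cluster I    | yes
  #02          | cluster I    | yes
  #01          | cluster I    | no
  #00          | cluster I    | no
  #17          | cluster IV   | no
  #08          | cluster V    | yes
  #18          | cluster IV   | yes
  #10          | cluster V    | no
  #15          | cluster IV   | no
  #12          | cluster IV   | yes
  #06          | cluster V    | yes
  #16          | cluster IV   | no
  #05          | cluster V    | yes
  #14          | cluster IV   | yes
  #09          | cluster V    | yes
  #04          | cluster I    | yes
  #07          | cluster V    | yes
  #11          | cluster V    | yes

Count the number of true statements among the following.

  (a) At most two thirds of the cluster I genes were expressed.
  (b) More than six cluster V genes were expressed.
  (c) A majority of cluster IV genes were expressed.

1

(a) cluster I: |A| = 5, |A ∩ B| = 3; needs |A ∩ B| / |A| ≤ 2/3 — true.
(b) cluster V: |A| = 7, |A ∩ B| = 6; needs |A ∩ B| > 6 — false.
(c) cluster IV: |A| = 7, |A ∩ B| = 3; needs |A ∩ B| > |A ∖ B| — false.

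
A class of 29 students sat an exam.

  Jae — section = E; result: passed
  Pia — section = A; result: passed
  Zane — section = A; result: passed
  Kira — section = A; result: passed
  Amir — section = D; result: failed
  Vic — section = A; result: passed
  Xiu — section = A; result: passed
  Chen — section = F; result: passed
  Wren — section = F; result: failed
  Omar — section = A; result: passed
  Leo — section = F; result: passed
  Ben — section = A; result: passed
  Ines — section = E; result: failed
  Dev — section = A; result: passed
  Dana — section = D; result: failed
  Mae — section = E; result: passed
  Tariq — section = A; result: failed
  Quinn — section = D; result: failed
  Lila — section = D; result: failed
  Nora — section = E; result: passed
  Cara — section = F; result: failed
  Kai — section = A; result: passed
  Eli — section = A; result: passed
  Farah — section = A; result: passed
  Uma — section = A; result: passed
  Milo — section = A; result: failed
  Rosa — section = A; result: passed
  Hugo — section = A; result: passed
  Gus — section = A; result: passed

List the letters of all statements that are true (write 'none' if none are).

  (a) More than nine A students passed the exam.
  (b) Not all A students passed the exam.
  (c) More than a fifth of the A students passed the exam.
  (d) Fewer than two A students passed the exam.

|A| = 17, |A ∩ B| = 15, |A ∖ B| = 2.
(a) |A ∩ B| > 9: holds.
(b) A ⊄ B (|A ∖ B| ≥ 1): holds.
(c) |A ∩ B| / |A| > 1/5: holds.
(d) |A ∩ B| < 2: fails.

(a), (b), (c)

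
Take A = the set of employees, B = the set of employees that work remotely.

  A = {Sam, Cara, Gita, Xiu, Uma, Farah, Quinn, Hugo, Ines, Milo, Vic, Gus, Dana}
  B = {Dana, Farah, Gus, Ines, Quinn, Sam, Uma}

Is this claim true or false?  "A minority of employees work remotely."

'A minority of employees work remotely' holds iff |A ∩ B| < |A ∖ B|.
A (the restrictor) = {Sam, Cara, Gita, Xiu, Uma, Farah, Quinn, Hugo, Ines, Milo, Vic, Gus, Dana}, |A| = 13.
A ∩ B = {Sam, Uma, Farah, Quinn, Ines, Gus, Dana}, so |A ∩ B| = 7.
A ∖ B = {Cara, Gita, Xiu, Hugo, Milo, Vic}, so |A ∖ B| = 6.
7 > 6, so the statement is false.

False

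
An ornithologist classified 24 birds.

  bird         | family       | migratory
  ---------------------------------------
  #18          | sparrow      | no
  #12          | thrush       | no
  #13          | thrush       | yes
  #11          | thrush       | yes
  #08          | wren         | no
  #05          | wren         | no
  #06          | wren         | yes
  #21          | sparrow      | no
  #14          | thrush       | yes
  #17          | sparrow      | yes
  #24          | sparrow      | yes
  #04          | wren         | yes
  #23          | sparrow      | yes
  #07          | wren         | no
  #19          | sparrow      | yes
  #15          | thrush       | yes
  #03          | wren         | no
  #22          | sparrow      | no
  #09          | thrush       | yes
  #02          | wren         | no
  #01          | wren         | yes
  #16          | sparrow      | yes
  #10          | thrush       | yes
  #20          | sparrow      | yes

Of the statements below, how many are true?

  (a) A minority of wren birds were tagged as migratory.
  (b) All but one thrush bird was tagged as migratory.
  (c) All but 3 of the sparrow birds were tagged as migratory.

3

(a) wren: |A| = 8, |A ∩ B| = 3; needs |A ∩ B| < |A ∖ B| — true.
(b) thrush: |A| = 7, |A ∩ B| = 6; needs |A ∖ B| = 1 — true.
(c) sparrow: |A| = 9, |A ∩ B| = 6; needs |A ∖ B| = 3 — true.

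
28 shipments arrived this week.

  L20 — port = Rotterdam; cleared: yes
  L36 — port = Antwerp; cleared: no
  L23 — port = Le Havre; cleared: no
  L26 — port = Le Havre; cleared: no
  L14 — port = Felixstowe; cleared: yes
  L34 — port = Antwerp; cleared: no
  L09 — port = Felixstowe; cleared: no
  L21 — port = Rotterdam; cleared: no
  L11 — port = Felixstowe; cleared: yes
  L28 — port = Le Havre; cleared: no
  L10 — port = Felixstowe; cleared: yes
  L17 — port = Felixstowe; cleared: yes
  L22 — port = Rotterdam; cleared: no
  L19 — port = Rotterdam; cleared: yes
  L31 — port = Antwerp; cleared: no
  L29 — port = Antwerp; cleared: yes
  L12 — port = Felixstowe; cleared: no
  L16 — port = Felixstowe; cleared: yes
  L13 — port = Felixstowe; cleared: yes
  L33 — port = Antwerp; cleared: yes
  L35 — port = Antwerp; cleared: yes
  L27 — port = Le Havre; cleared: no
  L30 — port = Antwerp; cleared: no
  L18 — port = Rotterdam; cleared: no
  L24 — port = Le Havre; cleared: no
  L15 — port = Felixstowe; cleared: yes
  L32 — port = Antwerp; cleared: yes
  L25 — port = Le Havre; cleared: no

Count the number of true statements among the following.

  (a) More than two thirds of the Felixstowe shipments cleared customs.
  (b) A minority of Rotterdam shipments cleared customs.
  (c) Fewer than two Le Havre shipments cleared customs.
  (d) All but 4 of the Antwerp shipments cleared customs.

4

(a) Felixstowe: |A| = 9, |A ∩ B| = 7; needs |A ∩ B| / |A| > 2/3 — true.
(b) Rotterdam: |A| = 5, |A ∩ B| = 2; needs |A ∩ B| < |A ∖ B| — true.
(c) Le Havre: |A| = 6, |A ∩ B| = 0; needs |A ∩ B| < 2 — true.
(d) Antwerp: |A| = 8, |A ∩ B| = 4; needs |A ∖ B| = 4 — true.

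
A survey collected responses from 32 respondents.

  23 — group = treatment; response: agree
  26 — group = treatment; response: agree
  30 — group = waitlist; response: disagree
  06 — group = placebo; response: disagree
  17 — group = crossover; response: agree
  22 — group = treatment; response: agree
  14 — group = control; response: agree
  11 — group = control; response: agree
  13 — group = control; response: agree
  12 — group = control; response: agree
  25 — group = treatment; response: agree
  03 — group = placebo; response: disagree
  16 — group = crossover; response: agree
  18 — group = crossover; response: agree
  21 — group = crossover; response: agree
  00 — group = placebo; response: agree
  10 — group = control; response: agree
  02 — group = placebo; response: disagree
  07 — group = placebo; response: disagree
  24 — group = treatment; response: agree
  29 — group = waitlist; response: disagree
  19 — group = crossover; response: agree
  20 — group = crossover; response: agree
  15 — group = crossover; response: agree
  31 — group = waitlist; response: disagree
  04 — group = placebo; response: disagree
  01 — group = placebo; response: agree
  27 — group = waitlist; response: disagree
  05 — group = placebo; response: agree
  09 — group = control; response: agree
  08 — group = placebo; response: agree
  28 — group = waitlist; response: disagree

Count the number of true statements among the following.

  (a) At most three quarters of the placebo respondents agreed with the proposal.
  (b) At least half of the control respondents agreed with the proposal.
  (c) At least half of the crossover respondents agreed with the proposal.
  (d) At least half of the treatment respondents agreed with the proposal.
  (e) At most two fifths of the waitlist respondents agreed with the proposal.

(a) placebo: |A| = 9, |A ∩ B| = 4; needs |A ∩ B| / |A| ≤ 3/4 — true.
(b) control: |A| = 6, |A ∩ B| = 6; needs |A ∩ B| ≥ |A ∖ B| — true.
(c) crossover: |A| = 7, |A ∩ B| = 7; needs |A ∩ B| ≥ |A ∖ B| — true.
(d) treatment: |A| = 5, |A ∩ B| = 5; needs |A ∩ B| ≥ |A ∖ B| — true.
(e) waitlist: |A| = 5, |A ∩ B| = 0; needs |A ∩ B| / |A| ≤ 2/5 — true.

5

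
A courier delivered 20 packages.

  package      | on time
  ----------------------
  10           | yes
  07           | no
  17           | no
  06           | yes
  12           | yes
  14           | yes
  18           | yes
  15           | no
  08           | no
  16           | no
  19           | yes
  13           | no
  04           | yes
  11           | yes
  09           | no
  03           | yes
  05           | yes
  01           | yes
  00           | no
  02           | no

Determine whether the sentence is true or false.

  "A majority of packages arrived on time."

Truth condition: |A ∩ B| > |A ∖ B|.
|A| = 20, |A ∩ B| = 11, |A ∖ B| = 9.
11 > 9, so the statement is true.

True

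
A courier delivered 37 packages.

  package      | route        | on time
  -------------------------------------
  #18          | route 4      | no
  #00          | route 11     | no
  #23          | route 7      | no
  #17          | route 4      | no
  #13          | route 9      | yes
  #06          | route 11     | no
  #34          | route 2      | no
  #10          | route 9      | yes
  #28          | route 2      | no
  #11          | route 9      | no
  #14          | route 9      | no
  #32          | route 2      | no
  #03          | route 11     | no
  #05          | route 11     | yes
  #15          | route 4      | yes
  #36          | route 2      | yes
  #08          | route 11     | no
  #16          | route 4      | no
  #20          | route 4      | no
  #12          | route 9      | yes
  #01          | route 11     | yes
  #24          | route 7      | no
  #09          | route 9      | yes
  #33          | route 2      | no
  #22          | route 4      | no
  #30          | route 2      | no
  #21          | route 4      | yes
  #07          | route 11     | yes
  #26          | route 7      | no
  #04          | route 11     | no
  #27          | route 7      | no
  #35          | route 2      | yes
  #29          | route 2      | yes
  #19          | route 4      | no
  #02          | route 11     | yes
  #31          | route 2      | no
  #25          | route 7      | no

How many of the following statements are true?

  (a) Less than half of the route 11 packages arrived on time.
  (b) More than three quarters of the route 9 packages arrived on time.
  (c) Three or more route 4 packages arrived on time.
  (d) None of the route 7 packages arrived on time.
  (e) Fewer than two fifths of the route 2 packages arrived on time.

(a) route 11: |A| = 9, |A ∩ B| = 4; needs |A ∩ B| < |A ∖ B| — true.
(b) route 9: |A| = 6, |A ∩ B| = 4; needs |A ∩ B| / |A| > 3/4 — false.
(c) route 4: |A| = 8, |A ∩ B| = 2; needs |A ∩ B| ≥ 3 — false.
(d) route 7: |A| = 5, |A ∩ B| = 0; needs A ∩ B = ∅ (|A ∩ B| = 0) — true.
(e) route 2: |A| = 9, |A ∩ B| = 3; needs |A ∩ B| / |A| < 2/5 — true.

3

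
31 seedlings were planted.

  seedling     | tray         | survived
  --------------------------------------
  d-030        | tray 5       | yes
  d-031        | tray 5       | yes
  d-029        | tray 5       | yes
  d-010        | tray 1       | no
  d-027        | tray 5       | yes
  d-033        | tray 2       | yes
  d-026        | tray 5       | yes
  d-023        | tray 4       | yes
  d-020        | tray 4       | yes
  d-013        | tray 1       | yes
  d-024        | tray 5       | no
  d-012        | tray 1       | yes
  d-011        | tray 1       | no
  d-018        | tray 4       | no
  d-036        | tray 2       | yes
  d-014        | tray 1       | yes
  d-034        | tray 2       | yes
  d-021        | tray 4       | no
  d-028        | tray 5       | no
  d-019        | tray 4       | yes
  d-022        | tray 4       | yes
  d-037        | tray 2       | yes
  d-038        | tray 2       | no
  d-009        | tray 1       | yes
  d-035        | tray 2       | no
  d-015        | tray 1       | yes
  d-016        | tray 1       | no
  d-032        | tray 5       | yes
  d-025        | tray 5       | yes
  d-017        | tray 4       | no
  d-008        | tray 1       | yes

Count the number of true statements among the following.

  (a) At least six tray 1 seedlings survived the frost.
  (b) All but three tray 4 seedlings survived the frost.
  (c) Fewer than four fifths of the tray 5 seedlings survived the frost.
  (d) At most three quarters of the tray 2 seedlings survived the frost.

(a) tray 1: |A| = 9, |A ∩ B| = 6; needs |A ∩ B| ≥ 6 — true.
(b) tray 4: |A| = 7, |A ∩ B| = 4; needs |A ∖ B| = 3 — true.
(c) tray 5: |A| = 9, |A ∩ B| = 7; needs |A ∩ B| / |A| < 4/5 — true.
(d) tray 2: |A| = 6, |A ∩ B| = 4; needs |A ∩ B| / |A| ≤ 3/4 — true.

4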